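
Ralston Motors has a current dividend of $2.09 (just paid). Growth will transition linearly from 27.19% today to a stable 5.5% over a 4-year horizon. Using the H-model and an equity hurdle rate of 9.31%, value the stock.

$81.67

H-model: P₀ = D₀[(1+g_L) + H(g_S−g_L)]/(r−g_L), with H = 4/2 = 2.
P₀ = 2.09 × [(1+0.055) + 2×(0.2719−0.055)] / (0.0931−0.055)
   = 2.09 × 1.4888 / 0.0381 = 81.6691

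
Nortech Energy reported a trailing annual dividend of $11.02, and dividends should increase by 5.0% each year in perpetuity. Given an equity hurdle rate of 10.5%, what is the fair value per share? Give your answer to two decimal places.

$210.38

Gordon growth model: P₀ = D₁/(r − g). D₁ = 11.02 × (1 + 0.05) = 11.5710.
P₀ = 11.5710 / (0.105 − 0.05) = 11.5710 / 0.055 = 210.3818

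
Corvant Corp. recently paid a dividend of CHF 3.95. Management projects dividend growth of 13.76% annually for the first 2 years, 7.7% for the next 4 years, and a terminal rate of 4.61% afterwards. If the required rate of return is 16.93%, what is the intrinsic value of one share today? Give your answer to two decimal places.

CHF 42.66

Three-stage DDM. Project D₁…D_6; terminal Gordon value at t=6 with g = 0.0461; discount at r = 0.1693.
D_1 = 4.4935
D_2 = 5.1118
D_3 = 5.5054
D_4 = 5.9294
D_5 = 6.3859
D_6 = 6.8776
TV_6 = 7.1947/(0.1693−0.0461) = 58.3985
P₀ = Σ Dₜ/(1+r)ᵗ + TV_6/(1+r)^6 = 42.6572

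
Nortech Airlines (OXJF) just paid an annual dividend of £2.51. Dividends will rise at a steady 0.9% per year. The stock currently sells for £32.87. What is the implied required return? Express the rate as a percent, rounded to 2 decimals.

Rearranging the constant-growth DDM: r = D₁/P₀ + g.
D₁ = 2.51 × (1 + 0.009) = 2.5326.
r = 2.5326 / 32.87 + 0.009 = 0.07705 + 0.009 = 0.08605

8.60%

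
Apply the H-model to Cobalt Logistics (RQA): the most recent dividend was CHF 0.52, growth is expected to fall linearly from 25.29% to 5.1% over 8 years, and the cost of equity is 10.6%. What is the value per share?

CHF 17.57

H-model: P₀ = D₀[(1+g_L) + H(g_S−g_L)]/(r−g_L), with H = 8/2 = 4.
P₀ = 0.52 × [(1+0.051) + 4×(0.2529−0.051)] / (0.106−0.051)
   = 0.52 × 1.8586 / 0.055 = 17.5722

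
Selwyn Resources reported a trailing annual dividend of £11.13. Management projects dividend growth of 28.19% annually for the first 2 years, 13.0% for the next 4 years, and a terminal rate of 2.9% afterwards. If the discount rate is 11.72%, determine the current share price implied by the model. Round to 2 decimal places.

Three-stage DDM. Project D₁…D_6; terminal Gordon value at t=6 with g = 0.029; discount at r = 0.1172.
D_1 = 14.2675
D_2 = 18.2896
D_3 = 20.6672
D_4 = 23.3540
D_5 = 26.3900
D_6 = 29.8207
TV_6 = 30.6855/(0.1172−0.029) = 347.9077
P₀ = Σ Dₜ/(1+r)ᵗ + TV_6/(1+r)^6 = 266.6646

£266.66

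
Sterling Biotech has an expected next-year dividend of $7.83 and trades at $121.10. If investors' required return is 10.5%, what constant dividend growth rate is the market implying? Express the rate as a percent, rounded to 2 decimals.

From P₀ = D₁/(r − g), the implied growth is g = r − D₁/P₀.
g = 0.105 − 7.83/121.10 = 0.105 − 0.06466 = 0.04034

4.03%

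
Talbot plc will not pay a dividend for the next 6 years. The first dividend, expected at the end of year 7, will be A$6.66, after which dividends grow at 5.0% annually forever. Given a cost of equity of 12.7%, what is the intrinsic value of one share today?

A$42.21

Deferred-dividend DDM. At t=6 the remaining stream is a growing perpetuity with first payment D_7 = 6.66.
V_6 = D_7/(r−g) = 6.66/(0.127−0.05) = 86.4935
P₀ = V_6/(1+r)^6 = 86.4935/(1+0.127)^6 = 42.2124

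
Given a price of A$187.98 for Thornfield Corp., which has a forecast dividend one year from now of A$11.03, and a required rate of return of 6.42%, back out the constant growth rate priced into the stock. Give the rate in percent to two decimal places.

From P₀ = D₁/(r − g), the implied growth is g = r − D₁/P₀.
g = 0.0642 − 11.03/187.98 = 0.0642 − 0.05868 = 0.00552

0.55%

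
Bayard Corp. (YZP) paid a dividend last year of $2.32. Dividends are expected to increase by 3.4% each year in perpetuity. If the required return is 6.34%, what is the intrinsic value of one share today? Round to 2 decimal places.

$81.59

Gordon growth model: P₀ = D₁/(r − g). D₁ = 2.32 × (1 + 0.034) = 2.3989.
P₀ = 2.3989 / (0.0634 − 0.034) = 2.3989 / 0.0294 = 81.5946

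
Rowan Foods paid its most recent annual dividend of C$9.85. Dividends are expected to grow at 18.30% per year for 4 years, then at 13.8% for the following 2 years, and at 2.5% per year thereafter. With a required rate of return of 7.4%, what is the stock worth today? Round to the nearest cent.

Three-stage DDM. Project D₁…D_6; terminal Gordon value at t=6 with g = 0.025; discount at r = 0.074.
D_1 = 11.6525
D_2 = 13.7850
D_3 = 16.3076
D_4 = 19.2919
D_5 = 21.9542
D_6 = 24.9839
TV_6 = 25.6085/(0.074−0.025) = 522.6218
P₀ = Σ Dₜ/(1+r)ᵗ + TV_6/(1+r)^6 = 422.6418

C$422.64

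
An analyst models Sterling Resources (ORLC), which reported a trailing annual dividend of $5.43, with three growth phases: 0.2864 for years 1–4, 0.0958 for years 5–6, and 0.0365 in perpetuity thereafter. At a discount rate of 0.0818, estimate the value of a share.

Three-stage DDM. Project D₁…D_6; terminal Gordon value at t=6 with g = 0.0365; discount at r = 0.0818.
D_1 = 6.9852
D_2 = 8.9857
D_3 = 11.5592
D_4 = 14.8698
D_5 = 16.2943
D_6 = 17.8553
TV_6 = 18.5070/(0.0818−0.0365) = 408.5429
P₀ = Σ Dₜ/(1+r)ᵗ + TV_6/(1+r)^6 = 311.1520

$311.15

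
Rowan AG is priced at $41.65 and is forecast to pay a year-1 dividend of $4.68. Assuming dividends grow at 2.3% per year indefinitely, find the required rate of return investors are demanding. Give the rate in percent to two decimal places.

13.54%

Rearranging the constant-growth DDM: r = D₁/P₀ + g.
r = 4.6800 / 41.65 + 0.023 = 0.11236 + 0.023 = 0.13536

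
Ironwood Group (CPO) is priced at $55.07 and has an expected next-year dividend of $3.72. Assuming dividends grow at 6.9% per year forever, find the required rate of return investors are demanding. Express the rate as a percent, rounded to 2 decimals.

13.66%

Rearranging the constant-growth DDM: r = D₁/P₀ + g.
r = 3.7200 / 55.07 + 0.069 = 0.06755 + 0.069 = 0.13655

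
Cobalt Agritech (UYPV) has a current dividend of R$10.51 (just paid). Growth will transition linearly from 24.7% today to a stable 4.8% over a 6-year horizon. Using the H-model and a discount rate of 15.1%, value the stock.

H-model: P₀ = D₀[(1+g_L) + H(g_S−g_L)]/(r−g_L), with H = 6/2 = 3.
P₀ = 10.51 × [(1+0.048) + 3×(0.247−0.048)] / (0.151−0.048)
   = 10.51 × 1.6450 / 0.103 = 167.8539

R$167.85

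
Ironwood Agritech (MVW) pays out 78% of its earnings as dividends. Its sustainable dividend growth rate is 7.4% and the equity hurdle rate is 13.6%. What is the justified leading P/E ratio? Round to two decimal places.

12.58

Justified leading P/E = b/(r−g) = 0.78/(0.136−0.074) = 12.5806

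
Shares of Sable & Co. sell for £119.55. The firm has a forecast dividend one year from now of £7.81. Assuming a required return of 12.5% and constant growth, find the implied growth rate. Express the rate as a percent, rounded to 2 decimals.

5.97%

From P₀ = D₁/(r − g), the implied growth is g = r − D₁/P₀.
g = 0.125 − 7.81/119.55 = 0.125 − 0.06533 = 0.05967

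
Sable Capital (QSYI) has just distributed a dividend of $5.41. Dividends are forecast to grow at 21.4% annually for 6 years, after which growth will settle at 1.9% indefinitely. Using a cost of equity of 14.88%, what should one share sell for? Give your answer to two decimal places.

$98.70

Two-stage DDM. Project D₁…D_6 at 0.214, terminal growth 0.019, discount at r = 0.1488.
D_1 = 6.5677
D_2 = 7.9732
D_3 = 9.6795
D_4 = 11.7509
D_5 = 14.2656
D_6 = 17.3185
Terminal value at t=6: TV = D_7/(r−g) = 17.6475/(0.1488−0.019) = 135.9593
P₀ = 6.5677/(1+0.1488)^1 + 7.9732/(1+0.1488)^2 + 9.6795/(1+0.1488)^3 + 11.7509/(1+0.1488)^4 + 14.2656/(1+0.1488)^5 + 17.3185/(1+0.1488)^6 + 135.9593/(1+0.1488)^6 = 98.7020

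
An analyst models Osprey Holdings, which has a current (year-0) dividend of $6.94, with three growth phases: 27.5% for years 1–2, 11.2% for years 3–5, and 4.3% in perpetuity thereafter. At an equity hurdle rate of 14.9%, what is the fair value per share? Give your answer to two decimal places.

Three-stage DDM. Project D₁…D_5; terminal Gordon value at t=5 with g = 0.043; discount at r = 0.149.
D_1 = 8.8485
D_2 = 11.2818
D_3 = 12.5454
D_4 = 13.9505
D_5 = 15.5129
TV_5 = 16.1800/(0.149−0.043) = 152.6415
P₀ = Σ Dₜ/(1+r)ᵗ + TV_5/(1+r)^5 = 116.4879

$116.49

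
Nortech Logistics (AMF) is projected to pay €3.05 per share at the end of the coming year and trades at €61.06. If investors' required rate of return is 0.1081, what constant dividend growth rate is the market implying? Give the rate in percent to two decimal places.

From P₀ = D₁/(r − g), the implied growth is g = r − D₁/P₀.
g = 0.1081 − 3.05/61.06 = 0.1081 − 0.04995 = 0.05815

5.81%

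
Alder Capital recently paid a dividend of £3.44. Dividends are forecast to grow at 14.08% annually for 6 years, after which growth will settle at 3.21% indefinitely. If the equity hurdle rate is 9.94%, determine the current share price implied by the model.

£89.39

Two-stage DDM. Project D₁…D_6 at 0.1408, terminal growth 0.0321, discount at r = 0.0994.
D_1 = 3.9244
D_2 = 4.4769
D_3 = 5.1072
D_4 = 5.8263
D_5 = 6.6467
D_6 = 7.5826
Terminal value at t=6: TV = D_7/(r−g) = 7.8260/(0.0994−0.0321) = 116.2846
P₀ = 3.9244/(1+0.0994)^1 + 4.4769/(1+0.0994)^2 + 5.1072/(1+0.0994)^3 + 5.8263/(1+0.0994)^4 + 6.6467/(1+0.0994)^5 + 7.5826/(1+0.0994)^6 + 116.2846/(1+0.0994)^6 = 89.3925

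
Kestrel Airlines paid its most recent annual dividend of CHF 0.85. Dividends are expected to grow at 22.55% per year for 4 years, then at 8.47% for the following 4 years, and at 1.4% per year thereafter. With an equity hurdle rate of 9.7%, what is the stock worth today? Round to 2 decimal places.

CHF 25.13

Three-stage DDM. Project D₁…D_8; terminal Gordon value at t=8 with g = 0.014; discount at r = 0.097.
D_1 = 1.0417
D_2 = 1.2766
D_3 = 1.5644
D_4 = 1.9172
D_5 = 2.0796
D_6 = 2.2558
D_7 = 2.4468
D_8 = 2.6541
TV_8 = 2.6912/(0.097−0.014) = 32.4243
P₀ = Σ Dₜ/(1+r)ᵗ + TV_8/(1+r)^8 = 25.1283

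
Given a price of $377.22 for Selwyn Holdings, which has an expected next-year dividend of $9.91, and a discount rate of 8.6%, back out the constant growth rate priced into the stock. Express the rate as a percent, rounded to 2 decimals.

5.97%

From P₀ = D₁/(r − g), the implied growth is g = r − D₁/P₀.
g = 0.086 − 9.91/377.22 = 0.086 − 0.02627 = 0.05973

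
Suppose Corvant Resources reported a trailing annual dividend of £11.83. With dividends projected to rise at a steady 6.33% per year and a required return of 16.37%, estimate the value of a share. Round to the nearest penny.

£125.29

Gordon growth model: P₀ = D₁/(r − g). D₁ = 11.83 × (1 + 0.0633) = 12.5788.
P₀ = 12.5788 / (0.1637 − 0.0633) = 12.5788 / 0.1004 = 125.2872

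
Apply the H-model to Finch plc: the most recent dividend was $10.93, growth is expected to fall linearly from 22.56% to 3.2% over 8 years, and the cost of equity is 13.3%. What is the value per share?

$195.48

H-model: P₀ = D₀[(1+g_L) + H(g_S−g_L)]/(r−g_L), with H = 8/2 = 4.
P₀ = 10.93 × [(1+0.032) + 4×(0.2256−0.032)] / (0.133−0.032)
   = 10.93 × 1.8064 / 0.101 = 195.4847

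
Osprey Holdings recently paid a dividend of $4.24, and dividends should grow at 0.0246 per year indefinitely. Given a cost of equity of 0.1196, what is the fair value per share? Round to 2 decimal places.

Gordon growth model: P₀ = D₁/(r − g). D₁ = 4.24 × (1 + 0.0246) = 4.3443.
P₀ = 4.3443 / (0.1196 − 0.0246) = 4.3443 / 0.095 = 45.7295

$45.73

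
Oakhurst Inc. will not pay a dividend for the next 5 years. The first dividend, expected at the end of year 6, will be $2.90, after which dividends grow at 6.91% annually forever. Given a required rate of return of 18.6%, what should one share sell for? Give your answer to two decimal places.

$10.57

Deferred-dividend DDM. At t=5 the remaining stream is a growing perpetuity with first payment D_6 = 2.90.
V_5 = D_6/(r−g) = 2.90/(0.186−0.0691) = 24.8075
P₀ = V_5/(1+r)^5 = 24.8075/(1+0.186)^5 = 10.5721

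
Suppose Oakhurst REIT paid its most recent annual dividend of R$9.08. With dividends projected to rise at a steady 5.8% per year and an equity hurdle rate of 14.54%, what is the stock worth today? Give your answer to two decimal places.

R$109.92

Gordon growth model: P₀ = D₁/(r − g). D₁ = 9.08 × (1 + 0.058) = 9.6066.
P₀ = 9.6066 / (0.1454 − 0.058) = 9.6066 / 0.0874 = 109.9158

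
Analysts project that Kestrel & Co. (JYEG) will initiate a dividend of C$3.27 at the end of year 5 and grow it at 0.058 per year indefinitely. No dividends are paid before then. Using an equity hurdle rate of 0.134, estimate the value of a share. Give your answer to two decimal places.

C$26.02

Deferred-dividend DDM. At t=4 the remaining stream is a growing perpetuity with first payment D_5 = 3.27.
V_4 = D_5/(r−g) = 3.27/(0.134−0.058) = 43.0263
P₀ = V_4/(1+r)^4 = 43.0263/(1+0.134)^4 = 26.0185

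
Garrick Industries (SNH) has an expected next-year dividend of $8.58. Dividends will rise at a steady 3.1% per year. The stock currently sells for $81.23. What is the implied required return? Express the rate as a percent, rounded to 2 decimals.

Rearranging the constant-growth DDM: r = D₁/P₀ + g.
r = 8.5800 / 81.23 + 0.031 = 0.10563 + 0.031 = 0.13663

13.66%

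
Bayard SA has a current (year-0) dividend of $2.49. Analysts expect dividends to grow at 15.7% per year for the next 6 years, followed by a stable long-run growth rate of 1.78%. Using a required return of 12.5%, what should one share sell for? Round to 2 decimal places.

Two-stage DDM. Project D₁…D_6 at 0.157, terminal growth 0.0178, discount at r = 0.125.
D_1 = 2.8809
D_2 = 3.3332
D_3 = 3.8566
D_4 = 4.4620
D_5 = 5.1626
D_6 = 5.9731
Terminal value at t=6: TV = D_7/(r−g) = 6.0794/(0.125−0.0178) = 56.7110
P₀ = 2.8809/(1+0.125)^1 + 3.3332/(1+0.125)^2 + 3.8566/(1+0.125)^3 + 4.4620/(1+0.125)^4 + 5.1626/(1+0.125)^5 + 5.9731/(1+0.125)^6 + 56.7110/(1+0.125)^6 = 44.4737

$44.47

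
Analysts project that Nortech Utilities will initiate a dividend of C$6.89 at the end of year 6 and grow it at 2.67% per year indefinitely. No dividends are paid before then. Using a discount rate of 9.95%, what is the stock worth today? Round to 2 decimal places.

Deferred-dividend DDM. At t=5 the remaining stream is a growing perpetuity with first payment D_6 = 6.89.
V_5 = D_6/(r−g) = 6.89/(0.0995−0.0267) = 94.6429
P₀ = V_5/(1+r)^5 = 94.6429/(1+0.0995)^5 = 58.8995

C$58.90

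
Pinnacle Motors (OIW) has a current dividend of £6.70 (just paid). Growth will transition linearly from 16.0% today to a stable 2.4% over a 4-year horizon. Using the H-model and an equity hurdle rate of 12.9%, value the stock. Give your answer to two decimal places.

£82.70

H-model: P₀ = D₀[(1+g_L) + H(g_S−g_L)]/(r−g_L), with H = 4/2 = 2.
P₀ = 6.70 × [(1+0.024) + 2×(0.16−0.024)] / (0.129−0.024)
   = 6.70 × 1.2960 / 0.105 = 82.6971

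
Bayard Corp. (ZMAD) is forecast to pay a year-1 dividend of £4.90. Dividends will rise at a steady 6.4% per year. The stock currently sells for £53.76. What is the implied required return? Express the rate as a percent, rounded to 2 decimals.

15.51%

Rearranging the constant-growth DDM: r = D₁/P₀ + g.
r = 4.9000 / 53.76 + 0.064 = 0.09115 + 0.064 = 0.15515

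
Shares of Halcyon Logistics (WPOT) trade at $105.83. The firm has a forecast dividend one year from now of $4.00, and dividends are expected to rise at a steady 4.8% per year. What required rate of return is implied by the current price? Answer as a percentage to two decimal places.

8.58%

Rearranging the constant-growth DDM: r = D₁/P₀ + g.
r = 4.0000 / 105.83 + 0.048 = 0.03780 + 0.048 = 0.08580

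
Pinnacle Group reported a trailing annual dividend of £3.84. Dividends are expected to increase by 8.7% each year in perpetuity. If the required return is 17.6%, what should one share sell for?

£46.90

Gordon growth model: P₀ = D₁/(r − g). D₁ = 3.84 × (1 + 0.087) = 4.1741.
P₀ = 4.1741 / (0.176 − 0.087) = 4.1741 / 0.089 = 46.8998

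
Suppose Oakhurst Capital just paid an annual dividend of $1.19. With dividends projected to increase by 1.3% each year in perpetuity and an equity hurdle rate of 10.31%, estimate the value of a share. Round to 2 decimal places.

$13.38

Gordon growth model: P₀ = D₁/(r − g). D₁ = 1.19 × (1 + 0.013) = 1.2055.
P₀ = 1.2055 / (0.1031 − 0.013) = 1.2055 / 0.0901 = 13.3792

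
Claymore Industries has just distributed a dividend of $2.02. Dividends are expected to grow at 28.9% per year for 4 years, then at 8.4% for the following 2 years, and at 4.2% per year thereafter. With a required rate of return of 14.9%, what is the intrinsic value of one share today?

Three-stage DDM. Project D₁…D_6; terminal Gordon value at t=6 with g = 0.042; discount at r = 0.149.
D_1 = 2.6038
D_2 = 3.3563
D_3 = 4.3262
D_4 = 5.5765
D_5 = 6.0449
D_6 = 6.5527
TV_6 = 6.8279/(0.149−0.042) = 63.8125
P₀ = Σ Dₜ/(1+r)ᵗ + TV_6/(1+r)^6 = 44.4584

$44.46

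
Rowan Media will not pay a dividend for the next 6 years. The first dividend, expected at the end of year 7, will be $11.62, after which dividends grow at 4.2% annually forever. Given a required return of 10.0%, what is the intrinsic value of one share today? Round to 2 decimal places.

Deferred-dividend DDM. At t=6 the remaining stream is a growing perpetuity with first payment D_7 = 11.62.
V_6 = D_7/(r−g) = 11.62/(0.1−0.042) = 200.3448
P₀ = V_6/(1+r)^6 = 200.3448/(1+0.1)^6 = 113.0894

$113.09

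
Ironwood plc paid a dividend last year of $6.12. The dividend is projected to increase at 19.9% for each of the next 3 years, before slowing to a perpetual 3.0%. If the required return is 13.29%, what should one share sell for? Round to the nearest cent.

Two-stage DDM. Project D₁…D_3 at 0.199, terminal growth 0.03, discount at r = 0.1329.
D_1 = 7.3379
D_2 = 8.7981
D_3 = 10.5489
Terminal value at t=3: TV = D_4/(r−g) = 10.8654/(0.1329−0.03) = 105.5920
P₀ = 7.3379/(1+0.1329)^1 + 8.7981/(1+0.1329)^2 + 10.5489/(1+0.1329)^3 + 105.5920/(1+0.1329)^3 = 93.2070

$93.21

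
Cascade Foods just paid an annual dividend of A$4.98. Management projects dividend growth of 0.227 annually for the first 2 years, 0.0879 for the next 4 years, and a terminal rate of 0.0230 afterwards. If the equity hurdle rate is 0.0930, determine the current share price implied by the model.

A$126.70

Three-stage DDM. Project D₁…D_6; terminal Gordon value at t=6 with g = 0.023; discount at r = 0.093.
D_1 = 6.1105
D_2 = 7.4975
D_3 = 8.1566
D_4 = 8.8735
D_5 = 9.6535
D_6 = 10.5021
TV_6 = 10.7436/(0.093−0.023) = 153.4801
P₀ = Σ Dₜ/(1+r)ᵗ + TV_6/(1+r)^6 = 126.6971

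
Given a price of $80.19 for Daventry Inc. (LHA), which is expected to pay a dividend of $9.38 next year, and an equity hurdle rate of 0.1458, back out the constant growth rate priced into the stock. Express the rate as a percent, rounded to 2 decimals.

2.88%

From P₀ = D₁/(r − g), the implied growth is g = r − D₁/P₀.
g = 0.1458 − 9.38/80.19 = 0.1458 − 0.11697 = 0.02883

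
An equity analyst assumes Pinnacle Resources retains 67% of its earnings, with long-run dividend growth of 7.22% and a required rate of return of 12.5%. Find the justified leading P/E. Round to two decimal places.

Payout ratio b = 1 − 0.67 = 0.33.
Justified leading P/E = b/(r−g) = 0.33/(0.125−0.0722) = 6.2500

6.25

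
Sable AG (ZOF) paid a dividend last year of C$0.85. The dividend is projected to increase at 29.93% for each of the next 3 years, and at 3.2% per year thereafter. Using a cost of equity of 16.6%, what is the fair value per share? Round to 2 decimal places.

Two-stage DDM. Project D₁…D_3 at 0.2993, terminal growth 0.032, discount at r = 0.166.
D_1 = 1.1044
D_2 = 1.4350
D_3 = 1.8644
Terminal value at t=3: TV = D_4/(r−g) = 1.9241/(0.166−0.032) = 14.3589
P₀ = 1.1044/(1+0.166)^1 + 1.4350/(1+0.166)^2 + 1.8644/(1+0.166)^3 + 14.3589/(1+0.166)^3 = 12.2366

C$12.24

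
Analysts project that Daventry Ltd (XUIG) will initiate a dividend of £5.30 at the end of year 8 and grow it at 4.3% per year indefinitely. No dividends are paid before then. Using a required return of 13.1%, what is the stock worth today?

Deferred-dividend DDM. At t=7 the remaining stream is a growing perpetuity with first payment D_8 = 5.30.
V_7 = D_8/(r−g) = 5.30/(0.131−0.043) = 60.2273
P₀ = V_7/(1+r)^7 = 60.2273/(1+0.131)^7 = 25.4422

£25.44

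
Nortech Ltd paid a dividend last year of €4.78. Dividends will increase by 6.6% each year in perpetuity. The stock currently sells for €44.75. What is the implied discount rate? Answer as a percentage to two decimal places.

17.99%

Rearranging the constant-growth DDM: r = D₁/P₀ + g.
D₁ = 4.78 × (1 + 0.066) = 5.0955.
r = 5.0955 / 44.75 + 0.066 = 0.11387 + 0.066 = 0.17987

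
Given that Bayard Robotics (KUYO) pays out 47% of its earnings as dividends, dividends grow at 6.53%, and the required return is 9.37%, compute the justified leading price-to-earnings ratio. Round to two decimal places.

16.55

Justified leading P/E = b/(r−g) = 0.47/(0.0937−0.0653) = 16.5493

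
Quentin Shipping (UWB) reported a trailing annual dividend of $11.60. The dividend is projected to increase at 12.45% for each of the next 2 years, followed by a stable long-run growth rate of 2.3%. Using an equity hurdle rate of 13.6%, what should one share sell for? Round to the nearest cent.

Two-stage DDM. Project D₁…D_2 at 0.1245, terminal growth 0.023, discount at r = 0.136.
D_1 = 13.0442
D_2 = 14.6682
Terminal value at t=2: TV = D_3/(r−g) = 15.0056/(0.136−0.023) = 132.7927
P₀ = 13.0442/(1+0.136)^1 + 14.6682/(1+0.136)^2 + 132.7927/(1+0.136)^2 = 125.7494

$125.75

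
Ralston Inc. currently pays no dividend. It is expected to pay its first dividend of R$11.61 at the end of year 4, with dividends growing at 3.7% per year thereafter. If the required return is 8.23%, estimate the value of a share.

R$202.16

Deferred-dividend DDM. At t=3 the remaining stream is a growing perpetuity with first payment D_4 = 11.61.
V_3 = D_4/(r−g) = 11.61/(0.0823−0.037) = 256.2914
P₀ = V_3/(1+r)^3 = 256.2914/(1+0.0823)^3 = 202.1581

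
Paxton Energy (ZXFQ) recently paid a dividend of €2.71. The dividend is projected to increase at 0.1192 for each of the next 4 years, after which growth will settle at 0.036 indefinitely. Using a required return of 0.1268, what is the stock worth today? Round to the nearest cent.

€40.75

Two-stage DDM. Project D₁…D_4 at 0.1192, terminal growth 0.036, discount at r = 0.1268.
D_1 = 3.0330
D_2 = 3.3946
D_3 = 3.7992
D_4 = 4.2521
Terminal value at t=4: TV = D_5/(r−g) = 4.4051/(0.1268−0.036) = 48.5148
P₀ = 3.0330/(1+0.1268)^1 + 3.3946/(1+0.1268)^2 + 3.7992/(1+0.1268)^3 + 4.2521/(1+0.1268)^4 + 48.5148/(1+0.1268)^4 = 40.7529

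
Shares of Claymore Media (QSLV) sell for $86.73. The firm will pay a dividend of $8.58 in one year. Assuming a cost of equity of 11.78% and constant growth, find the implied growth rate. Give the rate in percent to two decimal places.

From P₀ = D₁/(r − g), the implied growth is g = r − D₁/P₀.
g = 0.1178 − 8.58/86.73 = 0.1178 − 0.09893 = 0.01887

1.89%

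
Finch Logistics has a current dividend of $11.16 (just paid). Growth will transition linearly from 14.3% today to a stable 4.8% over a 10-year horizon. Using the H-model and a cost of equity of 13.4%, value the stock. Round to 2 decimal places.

H-model: P₀ = D₀[(1+g_L) + H(g_S−g_L)]/(r−g_L), with H = 10/2 = 5.
P₀ = 11.16 × [(1+0.048) + 5×(0.143−0.048)] / (0.134−0.048)
   = 11.16 × 1.5230 / 0.086 = 197.6358

$197.64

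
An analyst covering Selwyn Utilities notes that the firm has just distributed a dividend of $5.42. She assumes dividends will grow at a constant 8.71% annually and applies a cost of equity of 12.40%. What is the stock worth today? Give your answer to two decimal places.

$159.68

Gordon growth model: P₀ = D₁/(r − g). D₁ = 5.42 × (1 + 0.0871) = 5.8921.
P₀ = 5.8921 / (0.124 − 0.0871) = 5.8921 / 0.0369 = 159.6770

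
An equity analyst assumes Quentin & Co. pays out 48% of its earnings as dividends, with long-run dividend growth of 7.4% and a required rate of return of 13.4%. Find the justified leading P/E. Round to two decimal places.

Justified leading P/E = b/(r−g) = 0.48/(0.134−0.074) = 8.0000

8.00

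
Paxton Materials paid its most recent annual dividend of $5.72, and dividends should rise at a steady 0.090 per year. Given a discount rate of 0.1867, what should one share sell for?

$64.48

Gordon growth model: P₀ = D₁/(r − g). D₁ = 5.72 × (1 + 0.09) = 6.2348.
P₀ = 6.2348 / (0.1867 − 0.09) = 6.2348 / 0.0967 = 64.4757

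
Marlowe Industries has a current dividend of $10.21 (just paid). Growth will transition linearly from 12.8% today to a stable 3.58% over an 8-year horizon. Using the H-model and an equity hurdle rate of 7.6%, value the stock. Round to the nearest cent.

$356.74

H-model: P₀ = D₀[(1+g_L) + H(g_S−g_L)]/(r−g_L), with H = 8/2 = 4.
P₀ = 10.21 × [(1+0.0358) + 4×(0.128−0.0358)] / (0.076−0.0358)
   = 10.21 × 1.4046 / 0.0402 = 356.7404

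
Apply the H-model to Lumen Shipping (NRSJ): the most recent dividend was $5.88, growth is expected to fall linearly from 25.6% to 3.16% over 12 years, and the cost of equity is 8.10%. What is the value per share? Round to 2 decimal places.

$283.05

H-model: P₀ = D₀[(1+g_L) + H(g_S−g_L)]/(r−g_L), with H = 12/2 = 6.
P₀ = 5.88 × [(1+0.0316) + 6×(0.256−0.0316)] / (0.081−0.0316)
   = 5.88 × 2.3780 / 0.0494 = 283.0494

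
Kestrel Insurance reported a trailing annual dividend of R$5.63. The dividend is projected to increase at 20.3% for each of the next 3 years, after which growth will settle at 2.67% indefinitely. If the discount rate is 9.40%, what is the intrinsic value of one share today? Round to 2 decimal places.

Two-stage DDM. Project D₁…D_3 at 0.203, terminal growth 0.0267, discount at r = 0.094.
D_1 = 6.7729
D_2 = 8.1478
D_3 = 9.8018
Terminal value at t=3: TV = D_4/(r−g) = 10.0635/(0.094−0.0267) = 149.5319
P₀ = 6.7729/(1+0.094)^1 + 8.1478/(1+0.094)^2 + 9.8018/(1+0.094)^3 + 149.5319/(1+0.094)^3 = 134.6889

R$134.69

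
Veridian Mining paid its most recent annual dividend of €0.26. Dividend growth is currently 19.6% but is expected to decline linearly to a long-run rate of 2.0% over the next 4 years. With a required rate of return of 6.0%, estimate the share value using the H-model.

€8.92

H-model: P₀ = D₀[(1+g_L) + H(g_S−g_L)]/(r−g_L), with H = 4/2 = 2.
P₀ = 0.26 × [(1+0.02) + 2×(0.196−0.02)] / (0.06−0.02)
   = 0.26 × 1.3720 / 0.04 = 8.9180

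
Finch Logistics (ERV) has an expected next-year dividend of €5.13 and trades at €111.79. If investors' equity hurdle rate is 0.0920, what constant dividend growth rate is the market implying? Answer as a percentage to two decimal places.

4.61%

From P₀ = D₁/(r − g), the implied growth is g = r − D₁/P₀.
g = 0.092 − 5.13/111.79 = 0.092 − 0.04589 = 0.04611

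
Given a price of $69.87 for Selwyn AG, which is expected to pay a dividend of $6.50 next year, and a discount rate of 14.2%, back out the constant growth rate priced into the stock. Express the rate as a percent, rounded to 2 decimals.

From P₀ = D₁/(r − g), the implied growth is g = r − D₁/P₀.
g = 0.142 − 6.50/69.87 = 0.142 − 0.09303 = 0.04897

4.90%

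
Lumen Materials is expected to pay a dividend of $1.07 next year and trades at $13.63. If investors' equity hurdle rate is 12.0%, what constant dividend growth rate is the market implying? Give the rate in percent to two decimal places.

4.15%

From P₀ = D₁/(r − g), the implied growth is g = r − D₁/P₀.
g = 0.12 − 1.07/13.63 = 0.12 − 0.07850 = 0.04150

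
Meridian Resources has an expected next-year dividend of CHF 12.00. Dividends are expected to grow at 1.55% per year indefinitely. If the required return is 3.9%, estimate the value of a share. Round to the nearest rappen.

CHF 510.64

Gordon growth model: P₀ = D₁/(r − g), with D₁ = 12.00 given directly.
P₀ = 12.0000 / (0.039 − 0.0155) = 12.0000 / 0.0235 = 510.6383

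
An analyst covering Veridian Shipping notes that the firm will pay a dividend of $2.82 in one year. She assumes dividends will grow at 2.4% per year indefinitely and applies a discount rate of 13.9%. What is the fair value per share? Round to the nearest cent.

$24.52

Gordon growth model: P₀ = D₁/(r − g), with D₁ = 2.82 given directly.
P₀ = 2.8200 / (0.139 − 0.024) = 2.8200 / 0.115 = 24.5217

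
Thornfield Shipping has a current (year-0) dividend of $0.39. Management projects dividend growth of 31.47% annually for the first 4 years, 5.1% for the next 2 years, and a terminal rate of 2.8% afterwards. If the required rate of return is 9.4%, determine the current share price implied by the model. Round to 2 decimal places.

Three-stage DDM. Project D₁…D_6; terminal Gordon value at t=6 with g = 0.028; discount at r = 0.094.
D_1 = 0.5127
D_2 = 0.6741
D_3 = 0.8862
D_4 = 1.1651
D_5 = 1.2245
D_6 = 1.2870
TV_6 = 1.3230/(0.094−0.028) = 20.0459
P₀ = Σ Dₜ/(1+r)ᵗ + TV_6/(1+r)^6 = 15.7472

$15.75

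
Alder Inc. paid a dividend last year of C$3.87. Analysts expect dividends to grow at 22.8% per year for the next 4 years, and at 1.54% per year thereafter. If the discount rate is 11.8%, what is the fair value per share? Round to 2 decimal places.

Two-stage DDM. Project D₁…D_4 at 0.228, terminal growth 0.0154, discount at r = 0.118.
D_1 = 4.7524
D_2 = 5.8359
D_3 = 7.1665
D_4 = 8.8004
Terminal value at t=4: TV = D_5/(r−g) = 8.9360/(0.118−0.0154) = 87.0952
P₀ = 4.7524/(1+0.118)^1 + 5.8359/(1+0.118)^2 + 7.1665/(1+0.118)^3 + 8.8004/(1+0.118)^4 + 87.0952/(1+0.118)^4 = 75.4288

C$75.43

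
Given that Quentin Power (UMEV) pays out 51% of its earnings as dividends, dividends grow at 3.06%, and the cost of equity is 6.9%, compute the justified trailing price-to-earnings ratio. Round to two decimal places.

13.69

Justified trailing P/E = b(1+g)/(r−g) = 0.51×(1+0.0306)/(0.069−0.0306) = 13.6877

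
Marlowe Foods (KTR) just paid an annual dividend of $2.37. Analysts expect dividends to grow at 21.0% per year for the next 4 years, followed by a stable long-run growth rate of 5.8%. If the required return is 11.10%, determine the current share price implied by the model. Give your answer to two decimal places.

Two-stage DDM. Project D₁…D_4 at 0.21, terminal growth 0.058, discount at r = 0.111.
D_1 = 2.8677
D_2 = 3.4699
D_3 = 4.1986
D_4 = 5.0803
Terminal value at t=4: TV = D_5/(r−g) = 5.3750/(0.111−0.058) = 101.4144
P₀ = 2.8677/(1+0.111)^1 + 3.4699/(1+0.111)^2 + 4.1986/(1+0.111)^3 + 5.0803/(1+0.111)^4 + 101.4144/(1+0.111)^4 = 78.3532

$78.35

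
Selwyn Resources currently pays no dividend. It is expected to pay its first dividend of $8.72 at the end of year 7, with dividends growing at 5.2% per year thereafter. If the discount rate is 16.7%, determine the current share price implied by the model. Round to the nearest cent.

Deferred-dividend DDM. At t=6 the remaining stream is a growing perpetuity with first payment D_7 = 8.72.
V_6 = D_7/(r−g) = 8.72/(0.167−0.052) = 75.8261
P₀ = V_6/(1+r)^6 = 75.8261/(1+0.167)^6 = 30.0188

$30.02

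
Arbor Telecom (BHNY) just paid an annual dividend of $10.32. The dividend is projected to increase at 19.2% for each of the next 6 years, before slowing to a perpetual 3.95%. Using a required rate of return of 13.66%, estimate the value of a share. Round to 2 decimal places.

$220.38

Two-stage DDM. Project D₁…D_6 at 0.192, terminal growth 0.0395, discount at r = 0.1366.
D_1 = 12.3014
D_2 = 14.6633
D_3 = 17.4787
D_4 = 20.8346
D_5 = 24.8348
D_6 = 29.6031
Terminal value at t=6: TV = D_7/(r−g) = 30.7724/(0.1366−0.0395) = 316.9148
P₀ = 12.3014/(1+0.1366)^1 + 14.6633/(1+0.1366)^2 + 17.4787/(1+0.1366)^3 + 20.8346/(1+0.1366)^4 + 24.8348/(1+0.1366)^5 + 29.6031/(1+0.1366)^6 + 316.9148/(1+0.1366)^6 = 220.3775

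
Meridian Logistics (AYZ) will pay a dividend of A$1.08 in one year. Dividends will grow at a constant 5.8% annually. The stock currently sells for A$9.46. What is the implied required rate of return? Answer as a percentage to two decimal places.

Rearranging the constant-growth DDM: r = D₁/P₀ + g.
r = 1.0800 / 9.46 + 0.058 = 0.11416 + 0.058 = 0.17216

17.22%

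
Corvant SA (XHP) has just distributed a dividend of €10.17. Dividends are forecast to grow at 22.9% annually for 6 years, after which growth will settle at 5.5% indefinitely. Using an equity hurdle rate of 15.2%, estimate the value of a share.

€240.08

Two-stage DDM. Project D₁…D_6 at 0.229, terminal growth 0.055, discount at r = 0.152.
D_1 = 12.4989
D_2 = 15.3612
D_3 = 18.8789
D_4 = 23.2022
D_5 = 28.5155
D_6 = 35.0455
Terminal value at t=6: TV = D_7/(r−g) = 36.9730/(0.152−0.055) = 381.1650
P₀ = 12.4989/(1+0.152)^1 + 15.3612/(1+0.152)^2 + 18.8789/(1+0.152)^3 + 23.2022/(1+0.152)^4 + 28.5155/(1+0.152)^5 + 35.0455/(1+0.152)^6 + 381.1650/(1+0.152)^6 = 240.0750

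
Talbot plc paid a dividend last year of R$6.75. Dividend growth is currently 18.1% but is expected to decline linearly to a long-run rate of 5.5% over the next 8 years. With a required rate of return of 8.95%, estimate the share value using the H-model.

R$305.02

H-model: P₀ = D₀[(1+g_L) + H(g_S−g_L)]/(r−g_L), with H = 8/2 = 4.
P₀ = 6.75 × [(1+0.055) + 4×(0.181−0.055)] / (0.0895−0.055)
   = 6.75 × 1.5590 / 0.0345 = 305.0217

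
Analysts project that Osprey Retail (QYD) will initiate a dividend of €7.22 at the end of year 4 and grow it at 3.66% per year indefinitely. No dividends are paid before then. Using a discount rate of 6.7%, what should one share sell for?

Deferred-dividend DDM. At t=3 the remaining stream is a growing perpetuity with first payment D_4 = 7.22.
V_3 = D_4/(r−g) = 7.22/(0.067−0.0366) = 237.5000
P₀ = V_3/(1+r)^3 = 237.5000/(1+0.067)^3 = 195.5106

€195.51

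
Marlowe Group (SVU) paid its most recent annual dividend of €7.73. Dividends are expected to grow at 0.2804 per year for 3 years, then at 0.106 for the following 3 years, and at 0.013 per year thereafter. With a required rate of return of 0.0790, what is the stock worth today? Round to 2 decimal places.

€287.21

Three-stage DDM. Project D₁…D_6; terminal Gordon value at t=6 with g = 0.013; discount at r = 0.079.
D_1 = 9.8975
D_2 = 12.6727
D_3 = 16.2262
D_4 = 17.9462
D_5 = 19.8485
D_6 = 21.9524
TV_6 = 22.2378/(0.079−0.013) = 336.9360
P₀ = Σ Dₜ/(1+r)ᵗ + TV_6/(1+r)^6 = 287.2068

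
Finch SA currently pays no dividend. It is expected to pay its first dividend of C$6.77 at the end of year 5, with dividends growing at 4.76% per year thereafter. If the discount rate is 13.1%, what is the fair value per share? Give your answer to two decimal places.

C$49.61

Deferred-dividend DDM. At t=4 the remaining stream is a growing perpetuity with first payment D_5 = 6.77.
V_4 = D_5/(r−g) = 6.77/(0.131−0.0476) = 81.1751
P₀ = V_4/(1+r)^4 = 81.1751/(1+0.131)^4 = 49.6103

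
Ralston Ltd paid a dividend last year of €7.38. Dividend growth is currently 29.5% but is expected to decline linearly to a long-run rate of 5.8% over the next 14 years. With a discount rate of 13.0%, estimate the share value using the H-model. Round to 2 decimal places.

€278.49

H-model: P₀ = D₀[(1+g_L) + H(g_S−g_L)]/(r−g_L), with H = 14/2 = 7.
P₀ = 7.38 × [(1+0.058) + 7×(0.295−0.058)] / (0.13−0.058)
   = 7.38 × 2.7170 / 0.072 = 278.4925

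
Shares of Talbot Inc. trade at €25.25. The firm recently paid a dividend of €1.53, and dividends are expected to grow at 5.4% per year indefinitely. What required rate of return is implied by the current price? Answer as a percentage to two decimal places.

11.79%

Rearranging the constant-growth DDM: r = D₁/P₀ + g.
D₁ = 1.53 × (1 + 0.054) = 1.6126.
r = 1.6126 / 25.25 + 0.054 = 0.06387 + 0.054 = 0.11787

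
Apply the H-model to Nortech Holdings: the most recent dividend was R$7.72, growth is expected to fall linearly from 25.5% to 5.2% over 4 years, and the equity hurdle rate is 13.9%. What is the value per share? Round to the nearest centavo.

R$129.38

H-model: P₀ = D₀[(1+g_L) + H(g_S−g_L)]/(r−g_L), with H = 4/2 = 2.
P₀ = 7.72 × [(1+0.052) + 2×(0.255−0.052)] / (0.139−0.052)
   = 7.72 × 1.4580 / 0.087 = 129.3766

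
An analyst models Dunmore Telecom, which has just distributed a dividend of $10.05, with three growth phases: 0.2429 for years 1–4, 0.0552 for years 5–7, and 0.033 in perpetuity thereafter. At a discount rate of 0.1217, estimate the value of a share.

$239.44

Three-stage DDM. Project D₁…D_7; terminal Gordon value at t=7 with g = 0.033; discount at r = 0.1217.
D_1 = 12.4911
D_2 = 15.5252
D_3 = 19.2963
D_4 = 23.9834
D_5 = 25.3073
D_6 = 26.7042
D_7 = 28.1783
TV_7 = 29.1082/(0.1217−0.033) = 328.1647
P₀ = Σ Dₜ/(1+r)ᵗ + TV_7/(1+r)^7 = 239.4445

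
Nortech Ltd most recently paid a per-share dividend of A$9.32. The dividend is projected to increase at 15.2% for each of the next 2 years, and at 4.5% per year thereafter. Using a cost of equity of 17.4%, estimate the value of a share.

A$90.82

Two-stage DDM. Project D₁…D_2 at 0.152, terminal growth 0.045, discount at r = 0.174.
D_1 = 10.7366
D_2 = 12.3686
Terminal value at t=2: TV = D_3/(r−g) = 12.9252/(0.174−0.045) = 100.1953
P₀ = 10.7366/(1+0.174)^1 + 12.3686/(1+0.174)^2 + 100.1953/(1+0.174)^2 = 90.8154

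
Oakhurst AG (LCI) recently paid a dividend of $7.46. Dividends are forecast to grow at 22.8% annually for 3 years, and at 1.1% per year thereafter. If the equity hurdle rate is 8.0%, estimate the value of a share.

Two-stage DDM. Project D₁…D_3 at 0.228, terminal growth 0.011, discount at r = 0.08.
D_1 = 9.1609
D_2 = 11.2496
D_3 = 13.8145
Terminal value at t=3: TV = D_4/(r−g) = 13.9664/(0.08−0.011) = 202.4119
P₀ = 9.1609/(1+0.08)^1 + 11.2496/(1+0.08)^2 + 13.8145/(1+0.08)^3 + 202.4119/(1+0.08)^3 = 189.7744

$189.77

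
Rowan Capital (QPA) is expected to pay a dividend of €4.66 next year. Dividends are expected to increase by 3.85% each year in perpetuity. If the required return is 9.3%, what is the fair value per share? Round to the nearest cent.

€85.50

Gordon growth model: P₀ = D₁/(r − g), with D₁ = 4.66 given directly.
P₀ = 4.6600 / (0.093 − 0.0385) = 4.6600 / 0.0545 = 85.5046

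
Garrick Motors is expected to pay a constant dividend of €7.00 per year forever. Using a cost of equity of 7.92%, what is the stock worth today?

€88.38

Zero-growth DDM (perpetuity): P₀ = D/r = 7.00 / 0.0792 = 88.3838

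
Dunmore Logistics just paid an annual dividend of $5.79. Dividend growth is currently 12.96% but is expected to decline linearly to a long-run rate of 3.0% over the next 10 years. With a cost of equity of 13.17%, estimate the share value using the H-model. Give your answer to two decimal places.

$86.99

H-model: P₀ = D₀[(1+g_L) + H(g_S−g_L)]/(r−g_L), with H = 10/2 = 5.
P₀ = 5.79 × [(1+0.03) + 5×(0.1296−0.03)] / (0.1317−0.03)
   = 5.79 × 1.5280 / 0.1017 = 86.9923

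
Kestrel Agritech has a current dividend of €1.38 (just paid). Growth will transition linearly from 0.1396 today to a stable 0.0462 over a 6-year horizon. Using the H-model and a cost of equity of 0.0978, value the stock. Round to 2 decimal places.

€35.47

H-model: P₀ = D₀[(1+g_L) + H(g_S−g_L)]/(r−g_L), with H = 6/2 = 3.
P₀ = 1.38 × [(1+0.0462) + 3×(0.1396−0.0462)] / (0.0978−0.0462)
   = 1.38 × 1.3264 / 0.0516 = 35.4735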